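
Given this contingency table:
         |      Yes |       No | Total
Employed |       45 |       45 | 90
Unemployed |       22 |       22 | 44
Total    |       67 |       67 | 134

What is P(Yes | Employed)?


P(Yes | Employed) = 45/(45+45) = 45/90 = 1/2

P(Yes|Employed) = 1/2 ≈ 50.00%


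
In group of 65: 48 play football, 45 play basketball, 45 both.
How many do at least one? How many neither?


|A∪B| = 48+45-45 = 48
Neither = 65-48 = 17

At least one: 48; Neither: 17


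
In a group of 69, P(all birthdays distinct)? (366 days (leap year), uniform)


P(all different) = Π(366-i)/366 for i=0..68
= (366/366)×(365/366)×...×(298/366)
= 0.001057

P ≈ 0.0011 ≈ 0.11%


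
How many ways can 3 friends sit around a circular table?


Circular arrangements of 3 distinct objects: fix one position to break rotational symmetry.
(n-1)! = 2! = 2

2


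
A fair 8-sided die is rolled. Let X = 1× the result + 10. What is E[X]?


E[die] = (1+8)/2 = 9/2
E[X] = 1×9/2 + 10 = 29/2

E[X] = 29/2


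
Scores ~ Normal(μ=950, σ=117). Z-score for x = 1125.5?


z = (x - μ)/σ = (1125.5 - 950)/117 = 1.5

z = 1.5


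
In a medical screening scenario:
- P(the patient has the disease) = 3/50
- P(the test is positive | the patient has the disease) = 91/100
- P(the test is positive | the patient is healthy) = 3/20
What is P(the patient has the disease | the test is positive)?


Using Bayes' theorem:
P(A|B) = P(B|A)·P(A) / P(B)

P(the test is positive) = 91/100 × 3/50 + 3/20 × 47/50
= 273/5000 + 141/1000 = 489/2500

P(the patient has the disease|the test is positive) = (273/5000) / (489/2500) = 91/326

P(the patient has the disease|the test is positive) = 91/326 ≈ 27.91%


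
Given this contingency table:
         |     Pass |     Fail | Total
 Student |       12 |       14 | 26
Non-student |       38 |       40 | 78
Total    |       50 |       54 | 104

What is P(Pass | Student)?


P(Pass | Student) = 12/(12+14) = 12/26 = 6/13

P(Pass|Student) = 6/13 ≈ 46.15%


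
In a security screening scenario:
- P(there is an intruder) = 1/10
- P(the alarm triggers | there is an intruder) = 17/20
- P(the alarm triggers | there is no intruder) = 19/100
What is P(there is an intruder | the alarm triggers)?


Using Bayes' theorem:
P(A|B) = P(B|A)·P(A) / P(B)

P(the alarm triggers) = 17/20 × 1/10 + 19/100 × 9/10
= 17/200 + 171/1000 = 32/125

P(there is an intruder|the alarm triggers) = (17/200) / (32/125) = 85/256

P(there is an intruder|the alarm triggers) = 85/256 ≈ 33.20%


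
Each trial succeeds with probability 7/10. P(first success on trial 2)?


Geometric: P(X=2) = (1-p)^(k-1)×p = (3/10)^1×7/10 = 21/100

P(X=2) = 21/100 ≈ 21.00%


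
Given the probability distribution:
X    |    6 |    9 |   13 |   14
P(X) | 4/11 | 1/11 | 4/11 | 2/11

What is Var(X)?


E[X] = 113/11
E[X²] = 1293/11
Var(X) = E[X²] - (E[X])² = 1293/11 - 12769/121 = 1454/121

Var(X) = 1454/121 ≈ 12.0165


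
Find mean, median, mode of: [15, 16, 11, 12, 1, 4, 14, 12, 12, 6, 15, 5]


Sorted: [1, 4, 5, 6, 11, 12, 12, 12, 14, 15, 15, 16]
Mean = 123/12 = 41/4
Median = 12
Freq: {15: 2, 16: 1, 11: 1, 12: 3, 1: 1, 4: 1, 14: 1, 6: 1, 5: 1}
Mode: [12]

Mean=41/4, Median=12, Mode=12


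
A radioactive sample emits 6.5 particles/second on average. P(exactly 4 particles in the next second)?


Poisson(λ=6.5): P(X=4) = e^(-λ)×λ^k/k!
= e^(-6.5) × 6.5^4 / 4!
≈ 0.001503439193 × 1785.0625 / 24 ≈ 0.111822

P(X=4) ≈ 0.111822 ≈ 11.18%


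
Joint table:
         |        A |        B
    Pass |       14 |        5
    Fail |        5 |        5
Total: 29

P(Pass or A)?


P(Pass∨A) = P(Pass) + P(A) - P(Pass∧A)
= (19 + 19 - 14)/29 = 24/29

P = 24/29 ≈ 82.76%


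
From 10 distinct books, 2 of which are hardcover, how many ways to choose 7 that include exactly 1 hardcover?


Choose 1 of the 2 hardcovers and 6 of the other 8 books:
C(2,1)×C(8,6) = 2×28 = 56

56


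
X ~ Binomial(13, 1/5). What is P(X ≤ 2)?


P(X ≤ 2) = Σ P(X=i) for i=0..2
P(X=0) = 67108864/1220703125
P(X=1) = 218103808/1220703125
P(X=2) = 327155712/1220703125
Sum = 612368384/1220703125

P(X ≤ 2) = 612368384/1220703125 ≈ 50.17%


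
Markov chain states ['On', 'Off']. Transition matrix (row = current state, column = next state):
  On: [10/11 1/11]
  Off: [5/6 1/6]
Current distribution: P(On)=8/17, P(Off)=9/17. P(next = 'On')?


P(next=On) = Σᵢ P(now=i)×P(i→On)
= 8/17×10/11 + 9/17×5/6
= 80/187 + 15/34 = 325/374

P = 325/374 ≈ 0.8690


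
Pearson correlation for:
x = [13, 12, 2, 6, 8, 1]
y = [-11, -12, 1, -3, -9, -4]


n=6, Σx=42, Σy=-38, Σxy=-379, Σx²=418, Σy²=372
r = (6×(-379) - 42×(-38))/√((6×418 - 42²)(6×372 - (-38)²))
= -678/√(744×788) = -678/√586272 ≈ -678/765.6840 ≈ -0.8855

r ≈ -0.8855


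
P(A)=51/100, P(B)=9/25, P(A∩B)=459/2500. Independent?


P(A)×P(B) = 459/2500
P(A∩B) = 459/2500
Equal ✓ → Independent

Yes, independent


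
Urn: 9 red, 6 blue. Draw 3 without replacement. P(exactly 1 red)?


Hypergeometric: C(9,1)×C(6,2)/C(15,3)
= 9×15/455 = 27/91

P(X=1) = 27/91 ≈ 29.67%


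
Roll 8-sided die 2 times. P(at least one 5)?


P(no 5)^2 = (7/8)^2 = 49/64
P(≥1) = 1 - 49/64 = 15/64

P = 15/64 ≈ 23.44%


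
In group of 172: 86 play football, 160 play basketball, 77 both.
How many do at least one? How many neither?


|A∪B| = 86+160-77 = 169
Neither = 172-169 = 3

At least one: 169; Neither: 3


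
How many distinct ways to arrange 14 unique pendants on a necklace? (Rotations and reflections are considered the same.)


Free circular arrangements: rotations and reflections both identified.
(n-1)!/2 = 13!/2 = 6227020800/2 = 3113510400

3113510400


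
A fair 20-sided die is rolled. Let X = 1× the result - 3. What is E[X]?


E[die] = (1+20)/2 = 21/2
E[X] = 1×21/2 - 3 = 15/2

E[X] = 15/2


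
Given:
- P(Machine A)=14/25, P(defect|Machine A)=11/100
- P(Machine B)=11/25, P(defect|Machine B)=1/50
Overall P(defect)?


P(B) = Σ P(B|Aᵢ)×P(Aᵢ)
  11/100×14/25 = 77/1250
  1/50×11/25 = 11/1250
Sum = 44/625

P(defect) = 44/625 ≈ 7.04%


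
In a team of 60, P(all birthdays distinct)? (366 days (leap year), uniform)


P(all different) = Π(366-i)/366 for i=0..59
= (366/366)×(365/366)×...×(307/366)
= 0.005966

P ≈ 0.0060 ≈ 0.60%


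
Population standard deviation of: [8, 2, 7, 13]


Mean = 30/4 = 15/2
  (8-15/2)²=1/4
  (2-15/2)²=121/4
  (7-15/2)²=1/4
  (13-15/2)²=121/4
Σ(x-μ)² = 61
σ² = 61/4

σ = √(61/4) ≈ 3.9051


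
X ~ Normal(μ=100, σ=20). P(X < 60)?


z = (60-100)/20 = -2.0
P(Z < -2.0) = 0.0228

P(X < 60) ≈ 0.0228


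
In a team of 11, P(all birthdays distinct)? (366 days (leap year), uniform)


P(all different) = Π(366-i)/366 for i=0..10
= (366/366)×(365/366)×...×(356/366)
= 0.859219

P ≈ 0.8592 ≈ 85.92%


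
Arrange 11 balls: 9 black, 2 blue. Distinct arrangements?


11!/(9!×2!) = 55

55


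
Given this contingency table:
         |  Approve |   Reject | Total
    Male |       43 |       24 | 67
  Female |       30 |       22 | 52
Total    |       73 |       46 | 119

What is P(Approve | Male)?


P(Approve | Male) = 43/(43+24) = 43/67

P(Approve|Male) = 43/67 ≈ 64.18%


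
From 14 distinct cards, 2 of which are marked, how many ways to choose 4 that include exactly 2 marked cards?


Choose 2 of the 2 marked cards and 2 of the other 12 cards:
C(2,2)×C(12,2) = 1×66 = 66

66


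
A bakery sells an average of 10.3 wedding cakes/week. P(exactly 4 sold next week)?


Poisson(λ=10.3): P(X=4) = e^(-λ)×λ^k/k!
= e^(-10.3) × 10.3^4 / 4!
≈ 3.363309519e-05 × 11255.0881 / 24 ≈ 0.015773

P(X=4) ≈ 0.015773 ≈ 1.58%


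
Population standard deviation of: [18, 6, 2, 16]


Mean = 42/4 = 21/2
  (18-21/2)²=225/4
  (6-21/2)²=81/4
  (2-21/2)²=289/4
  (16-21/2)²=121/4
Σ(x-μ)² = 179
σ² = 179/4

σ = √(179/4) ≈ 6.6895


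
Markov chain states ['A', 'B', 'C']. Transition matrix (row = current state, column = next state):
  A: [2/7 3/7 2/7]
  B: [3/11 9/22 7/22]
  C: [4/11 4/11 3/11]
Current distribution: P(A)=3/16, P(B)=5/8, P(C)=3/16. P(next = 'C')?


P(next=C) = Σᵢ P(now=i)×P(i→C)
= 3/16×2/7 + 5/8×7/22 + 3/16×3/11
= 3/56 + 35/176 + 9/176 = 17/56

P = 17/56 ≈ 0.3036


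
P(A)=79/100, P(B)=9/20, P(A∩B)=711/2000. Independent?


P(A)×P(B) = 711/2000
P(A∩B) = 711/2000
Equal ✓ → Independent

Yes, independent


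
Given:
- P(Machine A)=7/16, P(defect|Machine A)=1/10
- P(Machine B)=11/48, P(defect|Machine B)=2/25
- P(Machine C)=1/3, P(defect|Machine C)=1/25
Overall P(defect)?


P(B) = Σ P(B|Aᵢ)×P(Aᵢ)
  1/10×7/16 = 7/160
  2/25×11/48 = 11/600
  1/25×1/3 = 1/75
Sum = 181/2400

P(defect) = 181/2400 ≈ 7.54%


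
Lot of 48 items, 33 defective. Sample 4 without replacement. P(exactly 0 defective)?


Hypergeometric: C(33,0)×C(15,4)/C(48,4)
= 1×1365/194580 = 91/12972

P(X=0) = 91/12972 ≈ 0.70%


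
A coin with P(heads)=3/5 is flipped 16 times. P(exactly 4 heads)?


Binomial: P(X=4) = C(16,4)×p^4×(1-p)^12
= 1820 × 81/625 × 4096/244140625 = 120766464/30517578125

P(X=4) = 120766464/30517578125 ≈ 0.40%


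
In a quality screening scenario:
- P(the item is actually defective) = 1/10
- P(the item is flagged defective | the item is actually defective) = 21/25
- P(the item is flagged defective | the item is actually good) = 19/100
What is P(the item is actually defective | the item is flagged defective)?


Using Bayes' theorem:
P(A|B) = P(B|A)·P(A) / P(B)

P(the item is flagged defective) = 21/25 × 1/10 + 19/100 × 9/10
= 21/250 + 171/1000 = 51/200

P(the item is actually defective|the item is flagged defective) = (21/250) / (51/200) = 28/85

P(the item is actually defective|the item is flagged defective) = 28/85 ≈ 32.94%


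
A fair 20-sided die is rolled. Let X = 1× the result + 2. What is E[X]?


E[die] = (1+20)/2 = 21/2
E[X] = 1×21/2 + 2 = 25/2

E[X] = 25/2


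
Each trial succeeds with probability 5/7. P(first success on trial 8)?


Geometric: P(X=8) = (1-p)^(k-1)×p = (2/7)^7×5/7 = 640/5764801

P(X=8) = 640/5764801 ≈ 0.01%


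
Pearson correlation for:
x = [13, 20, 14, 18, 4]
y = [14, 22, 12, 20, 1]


n=5, Σx=69, Σy=69, Σxy=1154, Σx²=1105, Σy²=1225
r = (5×1154 - 69×69)/√((5×1105 - 69²)(5×1225 - 69²))
= 1009/√(764×1364) = 1009/√1042096 ≈ 1009/1020.8310 ≈ 0.9884

r ≈ 0.9884


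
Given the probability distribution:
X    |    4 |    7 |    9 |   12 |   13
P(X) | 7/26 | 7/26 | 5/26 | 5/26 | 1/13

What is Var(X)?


E[X] = 8
E[X²] = 959/13
Var(X) = E[X²] - (E[X])² = 959/13 - 64 = 127/13

Var(X) = 127/13 ≈ 9.7692


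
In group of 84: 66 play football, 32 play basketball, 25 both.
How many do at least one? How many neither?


|A∪B| = 66+32-25 = 73
Neither = 84-73 = 11

At least one: 73; Neither: 11


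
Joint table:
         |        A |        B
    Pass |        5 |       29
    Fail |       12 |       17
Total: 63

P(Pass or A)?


P(Pass∨A) = P(Pass) + P(A) - P(Pass∧A)
= (34 + 17 - 5)/63 = 46/63

P = 46/63 ≈ 73.02%


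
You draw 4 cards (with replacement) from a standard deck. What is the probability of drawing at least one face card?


P(not a face card) = 40/52 = 10/13
P(none in 4 draws) = (10/13)^4 = 10000/28561
P(≥1 face card) = 1 - 10000/28561 = 18561/28561

P = 18561/28561 ≈ 64.99%


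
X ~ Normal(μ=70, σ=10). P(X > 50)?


z = (50-70)/10 = -2.0
P(X > 50) = 1 - P(Z ≤ -2.0) = 1 - 0.0228 = 0.9772

P(X > 50) ≈ 0.9772


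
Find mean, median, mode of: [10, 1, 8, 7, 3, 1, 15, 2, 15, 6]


Sorted: [1, 1, 2, 3, 6, 7, 8, 10, 15, 15]
Mean = 68/10 = 34/5
Median = 13/2
Freq: {10: 1, 1: 2, 8: 1, 7: 1, 3: 1, 15: 2, 2: 1, 6: 1}
Mode: [1, 15]

Mean=34/5, Median=13/2, Mode=[1, 15]


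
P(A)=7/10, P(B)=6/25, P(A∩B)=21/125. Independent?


P(A)×P(B) = 21/125
P(A∩B) = 21/125
Equal ✓ → Independent

Yes, independent


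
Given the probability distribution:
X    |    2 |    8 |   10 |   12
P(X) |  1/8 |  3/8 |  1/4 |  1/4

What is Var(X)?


E[X] = 35/4
E[X²] = 171/2
Var(X) = E[X²] - (E[X])² = 171/2 - 1225/16 = 143/16

Var(X) = 143/16 ≈ 8.9375


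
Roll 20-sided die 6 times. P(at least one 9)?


P(no 9)^6 = (19/20)^6 = 47045881/64000000
P(≥1) = 1 - 47045881/64000000 = 16954119/64000000

P = 16954119/64000000 ≈ 26.49%


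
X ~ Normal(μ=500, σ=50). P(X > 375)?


z = (375-500)/50 = -2.5
P(X > 375) = 1 - P(Z ≤ -2.5) = 1 - 0.0062 = 0.9938

P(X > 375) ≈ 0.9938


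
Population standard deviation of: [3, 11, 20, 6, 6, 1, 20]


Mean = 67/7
  (3-67/7)²=2116/49
  (11-67/7)²=100/49
  (20-67/7)²=5329/49
  (6-67/7)²=625/49
  (6-67/7)²=625/49
  (1-67/7)²=3600/49
  (20-67/7)²=5329/49
Σ(x-μ)² = 2532/7
σ² = (2532/7)/7 = 2532/49

σ = √(2532/49) ≈ 7.1884


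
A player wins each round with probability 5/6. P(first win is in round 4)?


Geometric: P(X=4) = (1-p)^(k-1)×p = (1/6)^3×5/6 = 5/1296

P(X=4) = 5/1296 ≈ 0.39%


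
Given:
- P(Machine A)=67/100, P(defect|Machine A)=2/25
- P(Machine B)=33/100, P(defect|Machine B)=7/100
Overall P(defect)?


P(B) = Σ P(B|Aᵢ)×P(Aᵢ)
  2/25×67/100 = 67/1250
  7/100×33/100 = 231/10000
Sum = 767/10000

P(defect) = 767/10000 ≈ 7.67%


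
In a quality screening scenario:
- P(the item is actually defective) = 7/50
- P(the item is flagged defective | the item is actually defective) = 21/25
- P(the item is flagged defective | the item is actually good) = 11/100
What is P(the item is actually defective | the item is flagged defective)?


Using Bayes' theorem:
P(A|B) = P(B|A)·P(A) / P(B)

P(the item is flagged defective) = 21/25 × 7/50 + 11/100 × 43/50
= 147/1250 + 473/5000 = 1061/5000

P(the item is actually defective|the item is flagged defective) = (147/1250) / (1061/5000) = 588/1061

P(the item is actually defective|the item is flagged defective) = 588/1061 ≈ 55.42%


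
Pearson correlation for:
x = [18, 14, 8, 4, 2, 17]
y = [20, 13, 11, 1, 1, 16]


n=6, Σx=63, Σy=62, Σxy=908, Σx²=893, Σy²=948
r = (6×908 - 63×62)/√((6×893 - 63²)(6×948 - 62²))
= 1542/√(1389×1844) = 1542/√2561316 ≈ 1542/1600.4112 ≈ 0.9635

r ≈ 0.9635


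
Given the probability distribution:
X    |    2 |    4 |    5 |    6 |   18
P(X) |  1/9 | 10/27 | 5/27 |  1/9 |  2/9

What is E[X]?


E[X] = Σ x·P(X=x)
= (2)×(1/9) + (4)×(10/27) + (5)×(5/27) + (6)×(1/9) + (18)×(2/9)
= 197/27

E[X] = 197/27


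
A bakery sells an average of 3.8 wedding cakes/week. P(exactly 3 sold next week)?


Poisson(λ=3.8): P(X=3) = e^(-λ)×λ^k/k!
= e^(-3.8) × 3.8^3 / 3!
≈ 0.02237077186 × 54.872 / 6 ≈ 0.204588

P(X=3) ≈ 0.204588 ≈ 20.46%


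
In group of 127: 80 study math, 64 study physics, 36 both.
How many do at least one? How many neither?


|A∪B| = 80+64-36 = 108
Neither = 127-108 = 19

At least one: 108; Neither: 19


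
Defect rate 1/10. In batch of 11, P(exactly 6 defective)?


Binomial: P(X=6) = C(11,6)×p^6×(1-p)^5
= 462 × 1/1000000 × 59049/100000 = 13640319/50000000000

P(X=6) = 13640319/50000000000 ≈ 0.03%


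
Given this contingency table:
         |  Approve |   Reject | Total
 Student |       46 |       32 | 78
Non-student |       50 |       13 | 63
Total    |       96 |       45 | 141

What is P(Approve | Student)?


P(Approve | Student) = 46/(46+32) = 46/78 = 23/39

P(Approve|Student) = 23/39 ≈ 58.97%


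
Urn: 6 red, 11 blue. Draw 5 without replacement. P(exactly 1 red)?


Hypergeometric: C(6,1)×C(11,4)/C(17,5)
= 6×330/6188 = 495/1547

P(X=1) = 495/1547 ≈ 32.00%


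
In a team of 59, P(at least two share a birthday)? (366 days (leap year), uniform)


P(all different) = Π(366-i)/366 for i=0..58
= 0.007112
P(match) = 1 - 0.007112 = 0.992888

P ≈ 0.9929 ≈ 99.29%


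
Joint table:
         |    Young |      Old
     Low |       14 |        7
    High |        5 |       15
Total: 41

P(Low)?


P(Low) = (14+7)/41 = 21/41

P(Low) = 21/41 ≈ 51.22%


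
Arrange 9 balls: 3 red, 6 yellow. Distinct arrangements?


9!/(3!×6!) = 84

84


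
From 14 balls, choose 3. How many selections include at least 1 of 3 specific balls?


Complement: C(14,3) - C(11,3) = 364 - 165 = 199

199


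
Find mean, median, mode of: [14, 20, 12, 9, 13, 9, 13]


Sorted: [9, 9, 12, 13, 13, 14, 20]
Mean = 90/7
Median = 13
Freq: {14: 1, 20: 1, 12: 1, 9: 2, 13: 2}
Mode: [9, 13]

Mean=90/7, Median=13, Mode=[9, 13]


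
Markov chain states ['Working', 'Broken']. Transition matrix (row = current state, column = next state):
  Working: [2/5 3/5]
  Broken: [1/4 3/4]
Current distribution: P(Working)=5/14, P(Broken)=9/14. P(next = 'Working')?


P(next=Working) = Σᵢ P(now=i)×P(i→Working)
= 5/14×2/5 + 9/14×1/4
= 1/7 + 9/56 = 17/56

P = 17/56 ≈ 0.3036


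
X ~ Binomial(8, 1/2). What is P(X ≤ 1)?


P(X ≤ 1) = Σ P(X=i) for i=0..1
P(X=0) = 1/256
P(X=1) = 1/32
Sum = 9/256

P(X ≤ 1) = 9/256 ≈ 3.52%


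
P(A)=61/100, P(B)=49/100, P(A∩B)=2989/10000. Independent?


P(A)×P(B) = 2989/10000
P(A∩B) = 2989/10000
Equal ✓ → Independent

Yes, independent


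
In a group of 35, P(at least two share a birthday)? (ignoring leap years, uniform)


P(all different) = Π(365-i)/365 for i=0..34
= 0.185617
P(match) = 1 - 0.185617 = 0.814383

P ≈ 0.8144 ≈ 81.44%


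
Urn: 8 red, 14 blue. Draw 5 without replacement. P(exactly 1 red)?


Hypergeometric: C(8,1)×C(14,4)/C(22,5)
= 8×1001/26334 = 52/171

P(X=1) = 52/171 ≈ 30.41%


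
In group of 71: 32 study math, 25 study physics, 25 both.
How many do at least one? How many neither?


|A∪B| = 32+25-25 = 32
Neither = 71-32 = 39

At least one: 32; Neither: 39


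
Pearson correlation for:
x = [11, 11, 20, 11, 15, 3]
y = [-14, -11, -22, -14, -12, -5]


n=6, Σx=71, Σy=-78, Σxy=-1064, Σx²=997, Σy²=1166
r = (6×(-1064) - 71×(-78))/√((6×997 - 71²)(6×1166 - (-78)²))
= -846/√(941×912) = -846/√858192 ≈ -846/926.3865 ≈ -0.9132

r ≈ -0.9132


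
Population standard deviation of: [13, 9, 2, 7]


Mean = 31/4
  (13-31/4)²=441/16
  (9-31/4)²=25/16
  (2-31/4)²=529/16
  (7-31/4)²=9/16
Σ(x-μ)² = 251/4
σ² = (251/4)/4 = 251/16

σ = √(251/16) ≈ 3.9607


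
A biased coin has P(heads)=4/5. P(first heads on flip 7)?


Geometric: P(X=7) = (1-p)^(k-1)×p = (1/5)^6×4/5 = 4/78125

P(X=7) = 4/78125 ≈ 0.01%


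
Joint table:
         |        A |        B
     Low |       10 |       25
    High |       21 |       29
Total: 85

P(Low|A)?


P(Low|A) = 10/(10+21) = 10/31

P = 10/31 ≈ 32.26%


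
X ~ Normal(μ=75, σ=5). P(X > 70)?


z = (70-75)/5 = -1.0
P(X > 70) = 1 - P(Z ≤ -1.0) = 1 - 0.1587 = 0.8413

P(X > 70) ≈ 0.8413


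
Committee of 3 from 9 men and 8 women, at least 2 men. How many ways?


Count by #men:
  2M,1W: C(9,2)×C(8,1)=288
  3M,0W: C(9,3)×C(8,0)=84
Total = 372

372


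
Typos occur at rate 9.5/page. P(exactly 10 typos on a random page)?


Poisson(λ=9.5): P(X=10) = e^(-λ)×λ^k/k!
= e^(-9.5) × 9.5^10 / 10!
≈ 7.485182989e-05 × 5987369392.38 / 3628800 ≈ 0.123502

P(X=10) ≈ 0.123502 ≈ 12.35%


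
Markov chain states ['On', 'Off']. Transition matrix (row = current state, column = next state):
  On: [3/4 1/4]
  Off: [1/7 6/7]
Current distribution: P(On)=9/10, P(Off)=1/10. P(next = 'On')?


P(next=On) = Σᵢ P(now=i)×P(i→On)
= 9/10×3/4 + 1/10×1/7
= 27/40 + 1/70 = 193/280

P = 193/280 ≈ 0.6893


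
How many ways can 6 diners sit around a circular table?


Circular arrangements of 6 distinct objects: fix one position to break rotational symmetry.
(n-1)! = 5! = 120

120


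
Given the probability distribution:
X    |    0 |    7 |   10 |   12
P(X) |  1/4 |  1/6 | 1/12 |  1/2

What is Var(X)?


E[X] = 8
E[X²] = 177/2
Var(X) = E[X²] - (E[X])² = 177/2 - 64 = 49/2

Var(X) = 49/2 ≈ 24.5000


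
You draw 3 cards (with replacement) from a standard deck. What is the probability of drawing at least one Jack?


P(not a Jack) = 48/52 = 12/13
P(none in 3 draws) = (12/13)^3 = 1728/2197
P(≥1 Jack) = 1 - 1728/2197 = 469/2197

P = 469/2197 ≈ 21.35%


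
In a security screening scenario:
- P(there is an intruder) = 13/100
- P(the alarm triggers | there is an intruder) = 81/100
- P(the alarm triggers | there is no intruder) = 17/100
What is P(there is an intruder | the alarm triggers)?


Using Bayes' theorem:
P(A|B) = P(B|A)·P(A) / P(B)

P(the alarm triggers) = 81/100 × 13/100 + 17/100 × 87/100
= 1053/10000 + 1479/10000 = 633/2500

P(there is an intruder|the alarm triggers) = (1053/10000) / (633/2500) = 351/844

P(there is an intruder|the alarm triggers) = 351/844 ≈ 41.59%


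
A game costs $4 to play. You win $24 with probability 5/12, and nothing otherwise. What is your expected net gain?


E[gain] = (24-4)×5/12 + (-4)×7/12
= 25/3 - 7/3 = 6

Expected net gain = $6 ≈ $6.00


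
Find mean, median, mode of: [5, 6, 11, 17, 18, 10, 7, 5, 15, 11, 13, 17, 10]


Sorted: [5, 5, 6, 7, 10, 10, 11, 11, 13, 15, 17, 17, 18]
Mean = 145/13
Median = 11
Freq: {5: 2, 6: 1, 11: 2, 17: 2, 18: 1, 10: 2, 7: 1, 15: 1, 13: 1}
Mode: [5, 10, 11, 17]

Mean=145/13, Median=11, Mode=[5, 10, 11, 17]


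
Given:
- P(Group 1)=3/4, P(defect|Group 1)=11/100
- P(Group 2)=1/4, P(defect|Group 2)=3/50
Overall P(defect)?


P(B) = Σ P(B|Aᵢ)×P(Aᵢ)
  11/100×3/4 = 33/400
  3/50×1/4 = 3/200
Sum = 39/400

P(defect) = 39/400 ≈ 9.75%


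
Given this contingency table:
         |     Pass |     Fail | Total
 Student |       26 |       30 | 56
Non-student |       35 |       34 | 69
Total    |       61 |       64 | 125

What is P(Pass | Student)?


P(Pass | Student) = 26/(26+30) = 26/56 = 13/28

P(Pass|Student) = 13/28 ≈ 46.43%


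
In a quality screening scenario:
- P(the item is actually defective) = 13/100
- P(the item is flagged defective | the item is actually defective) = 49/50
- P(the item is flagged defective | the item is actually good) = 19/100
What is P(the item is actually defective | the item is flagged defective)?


Using Bayes' theorem:
P(A|B) = P(B|A)·P(A) / P(B)

P(the item is flagged defective) = 49/50 × 13/100 + 19/100 × 87/100
= 637/5000 + 1653/10000 = 2927/10000

P(the item is actually defective|the item is flagged defective) = (637/5000) / (2927/10000) = 1274/2927

P(the item is actually defective|the item is flagged defective) = 1274/2927 ≈ 43.53%


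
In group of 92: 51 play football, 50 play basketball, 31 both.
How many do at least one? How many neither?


|A∪B| = 51+50-31 = 70
Neither = 92-70 = 22

At least one: 70; Neither: 22


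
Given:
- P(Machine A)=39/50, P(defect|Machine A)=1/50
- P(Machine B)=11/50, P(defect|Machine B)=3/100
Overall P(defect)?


P(B) = Σ P(B|Aᵢ)×P(Aᵢ)
  1/50×39/50 = 39/2500
  3/100×11/50 = 33/5000
Sum = 111/5000

P(defect) = 111/5000 ≈ 2.22%


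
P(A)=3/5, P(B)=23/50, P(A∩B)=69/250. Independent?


P(A)×P(B) = 69/250
P(A∩B) = 69/250
Equal ✓ → Independent

Yes, independent


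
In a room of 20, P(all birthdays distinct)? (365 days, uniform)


P(all different) = Π(365-i)/365 for i=0..19
= (365/365)×(364/365)×...×(346/365)
= 0.588562

P ≈ 0.5886 ≈ 58.86%


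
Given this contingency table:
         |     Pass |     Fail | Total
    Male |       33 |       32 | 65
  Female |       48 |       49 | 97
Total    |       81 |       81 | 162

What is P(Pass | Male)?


P(Pass | Male) = 33/(33+32) = 33/65

P(Pass|Male) = 33/65 ≈ 50.77%


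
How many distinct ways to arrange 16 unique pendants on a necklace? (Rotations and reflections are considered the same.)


Free circular arrangements: rotations and reflections both identified.
(n-1)!/2 = 15!/2 = 1307674368000/2 = 653837184000

653837184000


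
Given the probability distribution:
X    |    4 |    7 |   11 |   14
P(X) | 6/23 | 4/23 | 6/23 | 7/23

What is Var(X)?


E[X] = 216/23
E[X²] = 2390/23
Var(X) = E[X²] - (E[X])² = 2390/23 - 46656/529 = 8314/529

Var(X) = 8314/529 ≈ 15.7164


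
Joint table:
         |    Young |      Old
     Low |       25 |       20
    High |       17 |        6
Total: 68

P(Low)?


P(Low) = (25+20)/68 = 45/68

P(Low) = 45/68 ≈ 66.18%


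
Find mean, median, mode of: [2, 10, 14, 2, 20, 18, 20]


Sorted: [2, 2, 10, 14, 18, 20, 20]
Mean = 86/7
Median = 14
Freq: {2: 2, 10: 1, 14: 1, 20: 2, 18: 1}
Mode: [2, 20]

Mean=86/7, Median=14, Mode=[2, 20]


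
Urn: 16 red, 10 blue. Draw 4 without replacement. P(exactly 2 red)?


Hypergeometric: C(16,2)×C(10,2)/C(26,4)
= 120×45/14950 = 108/299

P(X=2) = 108/299 ≈ 36.12%


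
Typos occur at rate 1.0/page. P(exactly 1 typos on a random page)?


Poisson(λ=1.0): P(X=1) = e^(-λ)×λ^k/k!
= e^(-1.0) × 1.0^1 / 1!
≈ 0.3678794412 × 1 / 1 ≈ 0.367879

P(X=1) ≈ 0.367879 ≈ 36.79%


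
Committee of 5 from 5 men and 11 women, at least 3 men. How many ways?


Count by #men:
  3M,2W: C(5,3)×C(11,2)=550
  4M,1W: C(5,4)×C(11,1)=55
  5M,0W: C(5,5)×C(11,0)=1
Total = 606

606


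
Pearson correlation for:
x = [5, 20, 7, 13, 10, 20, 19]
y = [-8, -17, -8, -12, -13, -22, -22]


n=7, Σx=94, Σy=-102, Σxy=-1580, Σx²=1504, Σy²=1698
r = (7×(-1580) - 94×(-102))/√((7×1504 - 94²)(7×1698 - (-102)²))
= -1472/√(1692×1482) = -1472/√2507544 ≈ -1472/1583.5227 ≈ -0.9296

r ≈ -0.9296


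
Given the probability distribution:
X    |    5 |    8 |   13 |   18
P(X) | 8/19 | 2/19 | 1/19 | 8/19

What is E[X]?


E[X] = Σ x·P(X=x)
= (5)×(8/19) + (8)×(2/19) + (13)×(1/19) + (18)×(8/19)
= 213/19

E[X] = 213/19


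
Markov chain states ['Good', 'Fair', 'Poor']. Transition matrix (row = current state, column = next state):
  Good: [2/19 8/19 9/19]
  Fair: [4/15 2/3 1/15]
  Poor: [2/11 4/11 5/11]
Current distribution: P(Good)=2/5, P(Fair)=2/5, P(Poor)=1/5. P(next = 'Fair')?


P(next=Fair) = Σᵢ P(now=i)×P(i→Fair)
= 2/5×8/19 + 2/5×2/3 + 1/5×4/11
= 16/95 + 4/15 + 4/55 = 1592/3135

P = 1592/3135 ≈ 0.5078


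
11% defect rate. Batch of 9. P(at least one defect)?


P(all good) = (89/100)^9 = 350356403707485209/1000000000000000000
P(≥1 defect) = 649643596292514791/1000000000000000000

P = 649643596292514791/1000000000000000000 ≈ 64.96%


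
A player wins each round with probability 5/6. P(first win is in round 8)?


Geometric: P(X=8) = (1-p)^(k-1)×p = (1/6)^7×5/6 = 5/1679616

P(X=8) = 5/1679616 ≈ 0.00%


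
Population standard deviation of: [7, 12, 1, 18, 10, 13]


Mean = 61/6
  (7-61/6)²=361/36
  (12-61/6)²=121/36
  (1-61/6)²=3025/36
  (18-61/6)²=2209/36
  (10-61/6)²=1/36
  (13-61/6)²=289/36
Σ(x-μ)² = 1001/6
σ² = (1001/6)/6 = 1001/36

σ = √(1001/36) ≈ 5.2731


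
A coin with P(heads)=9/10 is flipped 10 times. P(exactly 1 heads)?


Binomial: P(X=1) = C(10,1)×p^1×(1-p)^9
= 10 × 9/10 × 1/1000000000 = 9/1000000000

P(X=1) = 9/1000000000 ≈ 0.00%


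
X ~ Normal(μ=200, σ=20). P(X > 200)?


z = (200-200)/20 = 0.0
P(X > 200) = 1 - P(Z ≤ 0.0) = 1 - 0.5000 = 0.5000

P(X > 200) ≈ 0.5000


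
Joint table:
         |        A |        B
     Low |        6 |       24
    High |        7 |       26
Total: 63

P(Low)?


P(Low) = (6+24)/63 = 30/63 = 10/21

P(Low) = 10/21 ≈ 47.62%


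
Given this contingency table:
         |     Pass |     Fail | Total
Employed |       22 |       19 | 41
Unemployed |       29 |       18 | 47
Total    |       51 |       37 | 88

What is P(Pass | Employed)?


P(Pass | Employed) = 22/(22+19) = 22/41

P(Pass|Employed) = 22/41 ≈ 53.66%


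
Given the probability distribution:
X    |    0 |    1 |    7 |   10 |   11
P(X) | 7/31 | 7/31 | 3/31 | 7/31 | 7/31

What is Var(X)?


E[X] = 175/31
E[X²] = 1701/31
Var(X) = E[X²] - (E[X])² = 1701/31 - 30625/961 = 22106/961

Var(X) = 22106/961 ≈ 23.0031


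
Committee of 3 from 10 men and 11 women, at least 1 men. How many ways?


Count by #men:
  1M,2W: C(10,1)×C(11,2)=550
  2M,1W: C(10,2)×C(11,1)=495
  3M,0W: C(10,3)×C(11,0)=120
Total = 1165

1165


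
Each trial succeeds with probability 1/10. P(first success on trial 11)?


Geometric: P(X=11) = (1-p)^(k-1)×p = (9/10)^10×1/10 = 3486784401/100000000000

P(X=11) = 3486784401/100000000000 ≈ 3.49%


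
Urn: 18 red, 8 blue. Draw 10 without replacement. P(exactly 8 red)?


Hypergeometric: C(18,8)×C(8,2)/C(26,10)
= 43758×28/5311735 = 504/2185

P(X=8) = 504/2185 ≈ 23.07%


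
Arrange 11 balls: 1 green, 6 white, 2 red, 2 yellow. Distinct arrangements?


11!/(1!×6!×2!×2!) = 13860

13860


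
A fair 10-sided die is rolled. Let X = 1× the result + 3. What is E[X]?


E[die] = (1+10)/2 = 11/2
E[X] = 1×11/2 + 3 = 17/2

E[X] = 17/2


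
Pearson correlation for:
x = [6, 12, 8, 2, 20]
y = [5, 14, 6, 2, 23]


n=5, Σx=48, Σy=50, Σxy=710, Σx²=648, Σy²=790
r = (5×710 - 48×50)/√((5×648 - 48²)(5×790 - 50²))
= 1150/√(936×1450) = 1150/√1357200 ≈ 1150/1164.9893 ≈ 0.9871

r ≈ 0.9871


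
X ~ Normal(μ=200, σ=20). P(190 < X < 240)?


z₁=(190-200)/20=-0.5, z₂=(240-200)/20=2.0
P = Φ(2.0) - Φ(-0.5) = 0.977250 - 0.308538 = 0.668712 ≈ 0.6687

P(190 < X < 240) ≈ 0.6687


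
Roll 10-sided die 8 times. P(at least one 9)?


P(no 9)^8 = (9/10)^8 = 43046721/100000000
P(≥1) = 1 - 43046721/100000000 = 56953279/100000000

P = 56953279/100000000 ≈ 56.95%


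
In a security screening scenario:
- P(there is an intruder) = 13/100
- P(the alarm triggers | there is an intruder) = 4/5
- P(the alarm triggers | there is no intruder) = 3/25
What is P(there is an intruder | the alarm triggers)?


Using Bayes' theorem:
P(A|B) = P(B|A)·P(A) / P(B)

P(the alarm triggers) = 4/5 × 13/100 + 3/25 × 87/100
= 13/125 + 261/2500 = 521/2500

P(there is an intruder|the alarm triggers) = (13/125) / (521/2500) = 260/521

P(there is an intruder|the alarm triggers) = 260/521 ≈ 49.90%


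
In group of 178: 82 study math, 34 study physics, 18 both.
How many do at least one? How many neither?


|A∪B| = 82+34-18 = 98
Neither = 178-98 = 80

At least one: 98; Neither: 80


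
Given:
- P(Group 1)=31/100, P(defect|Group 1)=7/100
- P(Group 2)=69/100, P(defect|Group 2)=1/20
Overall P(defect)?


P(B) = Σ P(B|Aᵢ)×P(Aᵢ)
  7/100×31/100 = 217/10000
  1/20×69/100 = 69/2000
Sum = 281/5000

P(defect) = 281/5000 ≈ 5.62%


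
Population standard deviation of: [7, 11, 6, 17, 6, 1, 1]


Mean = 49/7 = 7
  (7-7)²=0
  (11-7)²=16
  (6-7)²=1
  (17-7)²=100
  (6-7)²=1
  (1-7)²=36
  (1-7)²=36
Σ(x-μ)² = 190
σ² = 190/7

σ = √(190/7) ≈ 5.2099


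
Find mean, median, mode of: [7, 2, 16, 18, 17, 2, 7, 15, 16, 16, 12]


Sorted: [2, 2, 7, 7, 12, 15, 16, 16, 16, 17, 18]
Mean = 128/11
Median = 15
Freq: {7: 2, 2: 2, 16: 3, 18: 1, 17: 1, 15: 1, 12: 1}
Mode: [16]

Mean=128/11, Median=15, Mode=16


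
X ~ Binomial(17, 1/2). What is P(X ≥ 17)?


P(X ≥ 17) = Σ P(X=i) for i=17..17
P(X=17) = 1/131072
Sum = 1/131072

P(X ≥ 17) = 1/131072 ≈ 0.00%


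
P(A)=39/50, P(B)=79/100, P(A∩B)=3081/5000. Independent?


P(A)×P(B) = 3081/5000
P(A∩B) = 3081/5000
Equal ✓ → Independent

Yes, independent


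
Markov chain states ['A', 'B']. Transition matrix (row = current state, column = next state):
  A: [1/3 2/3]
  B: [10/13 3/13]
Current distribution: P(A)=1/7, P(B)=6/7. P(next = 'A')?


P(next=A) = Σᵢ P(now=i)×P(i→A)
= 1/7×1/3 + 6/7×10/13
= 1/21 + 60/91 = 193/273

P = 193/273 ≈ 0.7070


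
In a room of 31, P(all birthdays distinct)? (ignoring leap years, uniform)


P(all different) = Π(365-i)/365 for i=0..30
= (365/365)×(364/365)×...×(335/365)
= 0.269545

P ≈ 0.2695 ≈ 26.95%


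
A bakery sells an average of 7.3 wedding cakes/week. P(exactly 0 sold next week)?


Poisson(λ=7.3): P(X=0) = e^(-λ)×λ^k/k!
= e^(-7.3) × 7.3^0 / 0!
≈ 0.0006755387752 × 1 / 1 ≈ 0.000676

P(X=0) ≈ 0.000676 ≈ 0.07%


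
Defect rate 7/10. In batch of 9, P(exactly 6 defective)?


Binomial: P(X=6) = C(9,6)×p^6×(1-p)^3
= 84 × 117649/1000000 × 27/1000 = 66706983/250000000

P(X=6) = 66706983/250000000 ≈ 26.68%


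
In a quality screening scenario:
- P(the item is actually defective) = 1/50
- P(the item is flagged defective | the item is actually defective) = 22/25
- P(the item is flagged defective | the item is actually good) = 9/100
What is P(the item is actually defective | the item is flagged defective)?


Using Bayes' theorem:
P(A|B) = P(B|A)·P(A) / P(B)

P(the item is flagged defective) = 22/25 × 1/50 + 9/100 × 49/50
= 11/625 + 441/5000 = 529/5000

P(the item is actually defective|the item is flagged defective) = (11/625) / (529/5000) = 88/529

P(the item is actually defective|the item is flagged defective) = 88/529 ≈ 16.64%


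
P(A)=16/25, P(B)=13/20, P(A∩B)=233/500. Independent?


P(A)×P(B) = 52/125
P(A∩B) = 233/500
Not equal → NOT independent

No, not independent


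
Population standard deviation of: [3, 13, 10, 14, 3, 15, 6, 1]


Mean = 65/8
  (3-65/8)²=1681/64
  (13-65/8)²=1521/64
  (10-65/8)²=225/64
  (14-65/8)²=2209/64
  (3-65/8)²=1681/64
  (15-65/8)²=3025/64
  (6-65/8)²=289/64
  (1-65/8)²=3249/64
Σ(x-μ)² = 1735/8
σ² = (1735/8)/8 = 1735/64

σ = √(1735/64) ≈ 5.2067


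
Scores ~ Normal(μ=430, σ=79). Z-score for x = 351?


z = (x - μ)/σ = (351 - 430)/79 = -1.0

z = -1.0


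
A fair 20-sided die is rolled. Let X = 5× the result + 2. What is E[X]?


E[die] = (1+20)/2 = 21/2
E[X] = 5×21/2 + 2 = 109/2

E[X] = 109/2


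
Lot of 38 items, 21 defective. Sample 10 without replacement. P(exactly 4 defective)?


Hypergeometric: C(21,4)×C(17,6)/C(38,10)
= 5985×12376/472733756 = 57330/365893

P(X=4) = 57330/365893 ≈ 15.67%


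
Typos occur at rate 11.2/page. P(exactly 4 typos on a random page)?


Poisson(λ=11.2): P(X=4) = e^(-λ)×λ^k/k!
= e^(-11.2) × 11.2^4 / 4!
≈ 1.367419607e-05 × 15735.1936 / 24 ≈ 0.008965

P(X=4) ≈ 0.008965 ≈ 0.90%


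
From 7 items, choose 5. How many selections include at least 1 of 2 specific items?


Complement: C(7,5) - C(5,5) = 21 - 1 = 20

20


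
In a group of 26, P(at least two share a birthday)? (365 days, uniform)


P(all different) = Π(365-i)/365 for i=0..25
= 0.401759
P(match) = 1 - 0.401759 = 0.598241

P ≈ 0.5982 ≈ 59.82%


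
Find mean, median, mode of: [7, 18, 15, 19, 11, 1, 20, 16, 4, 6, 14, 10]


Sorted: [1, 4, 6, 7, 10, 11, 14, 15, 16, 18, 19, 20]
Mean = 141/12 = 47/4
Median = 25/2
Freq: {7: 1, 18: 1, 15: 1, 19: 1, 11: 1, 1: 1, 20: 1, 16: 1, 4: 1, 6: 1, 14: 1, 10: 1}
Mode: No mode

Mean=47/4, Median=25/2, Mode=No mode


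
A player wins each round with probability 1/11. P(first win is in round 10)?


Geometric: P(X=10) = (1-p)^(k-1)×p = (10/11)^9×1/11 = 1000000000/25937424601

P(X=10) = 1000000000/25937424601 ≈ 3.86%


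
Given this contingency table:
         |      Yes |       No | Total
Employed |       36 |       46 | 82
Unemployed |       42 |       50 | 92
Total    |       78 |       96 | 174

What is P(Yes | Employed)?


P(Yes | Employed) = 36/(36+46) = 36/82 = 18/41

P(Yes|Employed) = 18/41 ≈ 43.90%


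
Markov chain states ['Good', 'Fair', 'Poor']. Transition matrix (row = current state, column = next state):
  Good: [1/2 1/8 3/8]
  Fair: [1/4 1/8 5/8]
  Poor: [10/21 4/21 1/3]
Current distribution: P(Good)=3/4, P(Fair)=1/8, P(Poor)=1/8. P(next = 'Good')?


P(next=Good) = Σᵢ P(now=i)×P(i→Good)
= 3/4×1/2 + 1/8×1/4 + 1/8×10/21
= 3/8 + 1/32 + 5/84 = 313/672

P = 313/672 ≈ 0.4658


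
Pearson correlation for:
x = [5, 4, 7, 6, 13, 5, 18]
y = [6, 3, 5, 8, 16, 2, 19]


n=7, Σx=58, Σy=59, Σxy=685, Σx²=644, Σy²=755
r = (7×685 - 58×59)/√((7×644 - 58²)(7×755 - 59²))
= 1373/√(1144×1804) = 1373/√2063776 ≈ 1373/1436.5848 ≈ 0.9557

r ≈ 0.9557


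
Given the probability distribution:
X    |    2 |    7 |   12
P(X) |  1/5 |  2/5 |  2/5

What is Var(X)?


E[X] = 8
E[X²] = 78
Var(X) = E[X²] - (E[X])² = 78 - 64 = 14

Var(X) = 14 ≈ 14.0000


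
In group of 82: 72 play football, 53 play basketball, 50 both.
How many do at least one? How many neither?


|A∪B| = 72+53-50 = 75
Neither = 82-75 = 7

At least one: 75; Neither: 7


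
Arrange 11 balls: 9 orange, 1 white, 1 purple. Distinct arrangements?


11!/(9!×1!×1!) = 110

110


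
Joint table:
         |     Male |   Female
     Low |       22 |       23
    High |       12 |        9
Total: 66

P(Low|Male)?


P(Low|Male) = 22/(22+12) = 22/34 = 11/17

P = 11/17 ≈ 64.71%


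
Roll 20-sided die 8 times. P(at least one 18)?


P(no 18)^8 = (19/20)^8 = 16983563041/25600000000
P(≥1) = 1 - 16983563041/25600000000 = 8616436959/25600000000

P = 8616436959/25600000000 ≈ 33.66%


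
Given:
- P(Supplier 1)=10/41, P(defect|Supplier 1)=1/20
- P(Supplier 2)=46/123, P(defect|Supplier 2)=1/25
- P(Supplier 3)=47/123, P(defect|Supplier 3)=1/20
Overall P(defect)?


P(B) = Σ P(B|Aᵢ)×P(Aᵢ)
  1/20×10/41 = 1/82
  1/25×46/123 = 46/3075
  1/20×47/123 = 47/2460
Sum = 569/12300

P(defect) = 569/12300 ≈ 4.63%


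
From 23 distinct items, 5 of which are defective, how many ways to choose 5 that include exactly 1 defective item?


Choose 1 of the 5 defective items and 4 of the other 18 items:
C(5,1)×C(18,4) = 5×3060 = 15300

15300


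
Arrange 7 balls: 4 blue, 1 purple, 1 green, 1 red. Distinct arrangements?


7!/(4!×1!×1!×1!) = 210

210


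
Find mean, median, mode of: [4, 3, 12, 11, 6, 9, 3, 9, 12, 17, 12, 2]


Sorted: [2, 3, 3, 4, 6, 9, 9, 11, 12, 12, 12, 17]
Mean = 100/12 = 25/3
Median = 9
Freq: {4: 1, 3: 2, 12: 3, 11: 1, 6: 1, 9: 2, 17: 1, 2: 1}
Mode: [12]

Mean=25/3, Median=9, Mode=12


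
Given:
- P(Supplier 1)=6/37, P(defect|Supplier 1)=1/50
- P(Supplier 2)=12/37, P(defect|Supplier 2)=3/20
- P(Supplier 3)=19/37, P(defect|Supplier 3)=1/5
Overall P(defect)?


P(B) = Σ P(B|Aᵢ)×P(Aᵢ)
  1/50×6/37 = 3/925
  3/20×12/37 = 9/185
  1/5×19/37 = 19/185
Sum = 143/925

P(defect) = 143/925 ≈ 15.46%


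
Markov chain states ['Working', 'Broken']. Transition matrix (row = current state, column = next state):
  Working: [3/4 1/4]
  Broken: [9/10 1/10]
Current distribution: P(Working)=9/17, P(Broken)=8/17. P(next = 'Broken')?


P(next=Broken) = Σᵢ P(now=i)×P(i→Broken)
= 9/17×1/4 + 8/17×1/10
= 9/68 + 4/85 = 61/340

P = 61/340 ≈ 0.1794


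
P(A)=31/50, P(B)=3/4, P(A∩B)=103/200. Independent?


P(A)×P(B) = 93/200
P(A∩B) = 103/200
Not equal → NOT independent

No, not independent


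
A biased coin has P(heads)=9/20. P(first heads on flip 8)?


Geometric: P(X=8) = (1-p)^(k-1)×p = (11/20)^7×9/20 = 175384539/25600000000

P(X=8) = 175384539/25600000000 ≈ 0.69%


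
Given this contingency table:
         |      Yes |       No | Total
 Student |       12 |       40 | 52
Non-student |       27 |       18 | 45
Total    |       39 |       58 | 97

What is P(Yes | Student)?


P(Yes | Student) = 12/(12+40) = 12/52 = 3/13

P(Yes|Student) = 3/13 ≈ 23.08%


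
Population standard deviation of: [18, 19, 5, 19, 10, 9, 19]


Mean = 99/7
  (18-99/7)²=729/49
  (19-99/7)²=1156/49
  (5-99/7)²=4096/49
  (19-99/7)²=1156/49
  (10-99/7)²=841/49
  (9-99/7)²=1296/49
  (19-99/7)²=1156/49
Σ(x-μ)² = 1490/7
σ² = (1490/7)/7 = 1490/49

σ = √(1490/49) ≈ 5.5144


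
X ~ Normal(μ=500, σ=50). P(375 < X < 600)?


z₁=(375-500)/50=-2.5, z₂=(600-500)/50=2.0
P = Φ(2.0) - Φ(-2.5) = 0.977250 - 0.006210 = 0.971040 ≈ 0.9710

P(375 < X < 600) ≈ 0.9710


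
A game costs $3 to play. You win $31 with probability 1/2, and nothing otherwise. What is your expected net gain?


E[gain] = (31-3)×1/2 + (-3)×1/2
= 14 - 3/2 = 25/2

Expected net gain = $25/2 ≈ $12.50
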